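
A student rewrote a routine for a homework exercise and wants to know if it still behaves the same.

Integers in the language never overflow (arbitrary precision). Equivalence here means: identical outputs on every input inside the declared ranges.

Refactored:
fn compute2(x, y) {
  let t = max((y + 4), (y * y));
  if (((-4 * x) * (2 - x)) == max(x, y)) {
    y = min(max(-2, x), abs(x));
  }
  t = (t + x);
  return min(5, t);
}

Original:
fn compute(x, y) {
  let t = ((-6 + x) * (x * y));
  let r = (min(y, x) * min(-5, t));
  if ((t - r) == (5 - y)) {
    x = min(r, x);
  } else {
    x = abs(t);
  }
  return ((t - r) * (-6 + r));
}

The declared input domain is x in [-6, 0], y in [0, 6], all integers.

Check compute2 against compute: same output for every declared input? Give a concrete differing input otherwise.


There is a counterexample at x=-6, y=0: -720 on one side, -2 on the other.
compute: t=0, then r=30, then ((t - r) == (5 - y)) is false, then x=0, then returns -720
compute2: t=4, then (((-4 * x) * (2 - x)) == max(x, y)) is false, then t=-2, then returns -2
verdict: not equivalent; witness: x=-6, y=0


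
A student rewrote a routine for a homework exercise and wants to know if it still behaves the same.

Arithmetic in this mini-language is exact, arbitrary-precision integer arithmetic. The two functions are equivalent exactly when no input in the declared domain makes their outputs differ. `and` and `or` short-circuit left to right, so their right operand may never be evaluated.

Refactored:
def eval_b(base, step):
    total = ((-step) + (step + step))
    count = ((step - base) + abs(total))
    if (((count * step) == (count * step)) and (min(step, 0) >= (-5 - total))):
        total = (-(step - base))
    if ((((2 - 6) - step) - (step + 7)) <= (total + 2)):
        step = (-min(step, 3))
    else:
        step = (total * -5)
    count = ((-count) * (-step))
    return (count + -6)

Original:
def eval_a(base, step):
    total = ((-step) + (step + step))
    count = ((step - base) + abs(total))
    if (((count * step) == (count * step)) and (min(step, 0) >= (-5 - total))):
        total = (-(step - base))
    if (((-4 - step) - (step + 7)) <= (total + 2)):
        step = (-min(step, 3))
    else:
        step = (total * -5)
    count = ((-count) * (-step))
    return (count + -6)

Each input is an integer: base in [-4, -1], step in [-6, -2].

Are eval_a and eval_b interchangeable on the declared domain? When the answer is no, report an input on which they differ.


Comparing the listings, the differences include: arithmetic usage differs, constant usage differs.
Spot check at base=-4, step=-5 — eval_a: total becomes -5; next count becomes 4; next (((count * step) == (count * step)) and (min(step, 0) >= (-5 - total))) evaluates to false; next (((-4 - step) - (step + 7)) <= (total + 2)) evaluates to false; next step becomes 25; next count becomes 100; next final value 94. eval_b: total becomes -5; next count becomes 4; next (((count * step) == (count * step)) and (min(step, 0) >= (-5 - total))) evaluates to false; next ((((2 - 6) - step) - (step + 7)) <= (total + 2)) evaluates to false; next step becomes 25; next count becomes 100; next final value 94. Both give 94.
Every one of the 20 inputs gives matching results.
verdict: equivalent


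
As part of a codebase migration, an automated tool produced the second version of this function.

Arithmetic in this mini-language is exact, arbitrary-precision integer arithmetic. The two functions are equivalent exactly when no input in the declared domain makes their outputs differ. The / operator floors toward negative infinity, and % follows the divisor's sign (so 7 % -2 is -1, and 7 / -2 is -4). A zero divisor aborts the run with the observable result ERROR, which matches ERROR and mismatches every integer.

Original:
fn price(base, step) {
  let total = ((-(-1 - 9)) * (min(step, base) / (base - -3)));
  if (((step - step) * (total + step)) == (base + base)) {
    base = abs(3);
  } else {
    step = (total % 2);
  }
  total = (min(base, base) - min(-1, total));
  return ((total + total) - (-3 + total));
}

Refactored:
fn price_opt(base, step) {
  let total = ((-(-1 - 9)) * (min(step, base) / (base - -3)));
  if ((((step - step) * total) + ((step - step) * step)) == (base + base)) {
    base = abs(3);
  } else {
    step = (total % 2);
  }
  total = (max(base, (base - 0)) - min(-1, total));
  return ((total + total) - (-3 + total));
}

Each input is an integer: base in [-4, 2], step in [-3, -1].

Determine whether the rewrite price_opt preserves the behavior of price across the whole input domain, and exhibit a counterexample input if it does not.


Equivalent. Whatever the rewrite altered, no input in the stated domain can expose a difference.
An exhaustive pass over the 21 declared inputs shows identical outputs.
One worked example (base=2, step=-3) — price: total becomes -10; next (((step - step) * (total + step)) == (base + base)) evaluates to false; next step becomes 0; next total becomes 12; next final value 15; price_opt: total becomes -10; next ((((step - step) * total) + ((step - step) * step)) == (base + base)) evaluates to false; next step becomes 0; next total becomes 12; next final value 15; agreement on 15.
verdict: equivalent


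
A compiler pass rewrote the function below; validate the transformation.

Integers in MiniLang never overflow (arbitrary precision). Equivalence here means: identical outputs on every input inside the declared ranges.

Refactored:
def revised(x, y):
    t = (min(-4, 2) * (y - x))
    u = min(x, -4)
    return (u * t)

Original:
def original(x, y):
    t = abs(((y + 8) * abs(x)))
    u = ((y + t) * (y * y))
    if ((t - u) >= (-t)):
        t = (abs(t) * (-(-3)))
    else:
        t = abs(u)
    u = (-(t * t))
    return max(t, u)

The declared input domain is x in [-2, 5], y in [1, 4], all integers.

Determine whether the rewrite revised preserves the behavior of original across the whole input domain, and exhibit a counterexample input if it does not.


Input x=-2, y=1: 54 from original versus 48 from revised.
verdict: not equivalent; witness: x=-2, y=1


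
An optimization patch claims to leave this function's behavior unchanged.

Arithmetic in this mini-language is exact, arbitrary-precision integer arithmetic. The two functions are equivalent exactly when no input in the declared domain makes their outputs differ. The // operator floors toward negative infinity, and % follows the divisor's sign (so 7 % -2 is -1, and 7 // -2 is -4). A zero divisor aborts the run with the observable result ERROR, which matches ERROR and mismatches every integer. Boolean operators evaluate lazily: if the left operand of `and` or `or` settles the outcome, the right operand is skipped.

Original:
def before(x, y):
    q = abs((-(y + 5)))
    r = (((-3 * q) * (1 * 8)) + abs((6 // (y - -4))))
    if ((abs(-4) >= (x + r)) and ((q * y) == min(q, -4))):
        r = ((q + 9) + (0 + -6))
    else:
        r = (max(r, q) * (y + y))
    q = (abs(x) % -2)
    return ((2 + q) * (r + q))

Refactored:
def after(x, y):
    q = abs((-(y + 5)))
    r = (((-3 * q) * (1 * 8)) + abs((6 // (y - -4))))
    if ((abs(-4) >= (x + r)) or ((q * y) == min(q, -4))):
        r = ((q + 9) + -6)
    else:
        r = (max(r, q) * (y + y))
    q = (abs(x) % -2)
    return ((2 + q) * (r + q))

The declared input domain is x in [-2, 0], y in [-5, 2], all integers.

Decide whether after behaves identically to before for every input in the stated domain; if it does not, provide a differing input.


Evaluate both at x=-2, y=-5.
before: q=0, then r=6, then ((abs(-4) >= (x + r)) and ((q * y) == min(q, -4))) is false, then r=-60, then q=0, then returns -120
after: q=0, then r=6, then ((abs(-4) >= (x + r)) or ((q * y) == min(q, -4))) is true, then r=3, then q=0, then returns 6
-120 and 6 differ, so these are not the same function on this domain.
verdict: not equivalent; witness: x=-2, y=-5


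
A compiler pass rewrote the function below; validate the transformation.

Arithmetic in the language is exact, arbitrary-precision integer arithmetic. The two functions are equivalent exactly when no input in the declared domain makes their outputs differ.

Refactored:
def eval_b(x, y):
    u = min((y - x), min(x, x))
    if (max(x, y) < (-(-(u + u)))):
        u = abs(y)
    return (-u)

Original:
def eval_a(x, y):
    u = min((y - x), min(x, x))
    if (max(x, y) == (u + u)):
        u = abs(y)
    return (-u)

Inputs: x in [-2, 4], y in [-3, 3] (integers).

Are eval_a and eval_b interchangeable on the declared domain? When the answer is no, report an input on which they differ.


These are not equivalent — on x=1, y=2 the outputs split (-2 vs -1).
eval_a: u=1, then (max(x, y) == (u + u)) is true, then u=2, then returns -2
eval_b: u=1, then (max(x, y) < (-(-(u + u)))) is false, then returns -1
verdict: not equivalent; witness: x=1, y=2


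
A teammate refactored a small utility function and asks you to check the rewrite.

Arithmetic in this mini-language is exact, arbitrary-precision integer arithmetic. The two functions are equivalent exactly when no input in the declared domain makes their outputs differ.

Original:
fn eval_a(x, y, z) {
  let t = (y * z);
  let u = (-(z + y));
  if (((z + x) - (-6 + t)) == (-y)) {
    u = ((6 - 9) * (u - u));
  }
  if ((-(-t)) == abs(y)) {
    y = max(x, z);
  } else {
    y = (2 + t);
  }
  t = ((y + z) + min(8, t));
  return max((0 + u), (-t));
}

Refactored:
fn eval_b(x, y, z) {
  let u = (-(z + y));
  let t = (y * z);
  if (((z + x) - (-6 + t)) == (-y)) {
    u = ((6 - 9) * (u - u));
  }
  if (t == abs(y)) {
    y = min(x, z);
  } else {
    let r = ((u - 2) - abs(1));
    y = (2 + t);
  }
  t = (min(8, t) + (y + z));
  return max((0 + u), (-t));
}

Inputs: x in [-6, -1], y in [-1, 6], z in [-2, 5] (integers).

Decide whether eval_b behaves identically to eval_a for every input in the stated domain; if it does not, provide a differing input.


On input x=-6, y=-1, z=-1, eval_a returns 2 while eval_b returns 6.
verdict: not equivalent; witness: x=-6, y=-1, z=-1


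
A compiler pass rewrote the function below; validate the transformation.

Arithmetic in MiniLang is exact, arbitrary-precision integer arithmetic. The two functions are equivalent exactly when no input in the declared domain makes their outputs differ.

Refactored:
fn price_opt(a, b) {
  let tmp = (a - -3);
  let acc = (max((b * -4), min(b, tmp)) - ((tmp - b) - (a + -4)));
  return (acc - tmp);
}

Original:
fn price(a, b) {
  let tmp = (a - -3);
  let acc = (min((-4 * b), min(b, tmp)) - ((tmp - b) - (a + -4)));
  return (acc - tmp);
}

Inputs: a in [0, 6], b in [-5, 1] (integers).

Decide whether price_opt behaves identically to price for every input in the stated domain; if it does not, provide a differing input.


Run the pair on a=0, b=-5.
price: tmp = 3; acc = -17; return -20
price_opt: tmp = 3; acc = 8; return 5
-20 != 5, so the rewrite changes behavior.
verdict: not equivalent; witness: a=0, b=-5


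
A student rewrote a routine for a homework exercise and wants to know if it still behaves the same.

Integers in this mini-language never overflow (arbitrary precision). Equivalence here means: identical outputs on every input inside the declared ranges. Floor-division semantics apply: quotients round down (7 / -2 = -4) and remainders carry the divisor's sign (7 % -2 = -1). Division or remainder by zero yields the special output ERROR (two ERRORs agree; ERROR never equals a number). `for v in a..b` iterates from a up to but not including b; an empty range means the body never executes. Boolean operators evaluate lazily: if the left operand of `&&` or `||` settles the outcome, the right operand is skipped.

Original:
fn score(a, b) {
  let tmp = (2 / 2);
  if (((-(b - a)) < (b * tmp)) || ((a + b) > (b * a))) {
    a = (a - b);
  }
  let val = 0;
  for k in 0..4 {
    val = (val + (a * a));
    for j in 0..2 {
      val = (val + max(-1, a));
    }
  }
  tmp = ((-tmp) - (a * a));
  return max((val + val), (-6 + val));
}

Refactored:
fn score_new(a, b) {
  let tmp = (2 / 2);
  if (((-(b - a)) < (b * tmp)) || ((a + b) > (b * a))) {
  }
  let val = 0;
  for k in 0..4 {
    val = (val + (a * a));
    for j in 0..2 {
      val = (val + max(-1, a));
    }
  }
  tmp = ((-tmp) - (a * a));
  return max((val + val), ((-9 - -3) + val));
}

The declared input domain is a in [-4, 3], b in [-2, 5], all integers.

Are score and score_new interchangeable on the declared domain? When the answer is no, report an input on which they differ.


These are not equivalent — on a=-4, b=-1 the outputs split (56 vs 112).
score: tmp becomes 1; next (((-(b - a)) < (b * tmp)) || ((a + b) > (b * a))) evaluates to true; next a becomes -3; next val becomes 0; next at k=0:; next val becomes 9; next at j=0:; next val becomes 8; next at j=1:; next val becomes 7; next at k=1:; next val becomes 16; next at j=0:; next val becomes 15; next at j=1:; next val becomes 14; next at k=2:; next val becomes 23; next at j=0:; next val becomes 22; next at j=1:; next val becomes 21; next at k=3:; next val becomes 30; next at j=0:; next val becomes 29; next at j=1:; next val becomes 28; next tmp becomes -10; next final value 56
score_new: tmp becomes 1; next (((-(b - a)) < (b * tmp)) || ((a + b) > (b * a))) evaluates to true; next val becomes 0; next at k=0:; next val becomes 16; next at j=0:; next val becomes 15; next at j=1:; next val becomes 14; next at k=1:; next val becomes 30; next at j=0:; next val becomes 29; next at j=1:; next val becomes 28; next at k=2:; next val becomes 44; next at j=0:; next val becomes 43; next at j=1:; next val becomes 42; next at k=3:; next val becomes 58; next at j=0:; next val becomes 57; next at j=1:; next val becomes 56; next tmp becomes -17; next final value 112
verdict: not equivalent; witness: a=-4, b=-1


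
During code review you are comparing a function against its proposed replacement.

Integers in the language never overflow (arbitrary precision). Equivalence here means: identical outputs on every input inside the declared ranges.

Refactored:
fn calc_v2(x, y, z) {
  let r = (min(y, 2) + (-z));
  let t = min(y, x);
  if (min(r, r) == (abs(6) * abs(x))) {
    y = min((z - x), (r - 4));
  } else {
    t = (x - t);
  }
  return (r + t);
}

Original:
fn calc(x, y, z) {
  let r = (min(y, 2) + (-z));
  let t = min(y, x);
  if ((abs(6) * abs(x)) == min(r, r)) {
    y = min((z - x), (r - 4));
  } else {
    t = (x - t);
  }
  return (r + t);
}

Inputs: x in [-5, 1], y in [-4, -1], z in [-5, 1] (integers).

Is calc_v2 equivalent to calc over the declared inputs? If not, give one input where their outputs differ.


Changes here: same computation, different form; the full 196-point sweep finds no disagreement.
verdict: equivalent


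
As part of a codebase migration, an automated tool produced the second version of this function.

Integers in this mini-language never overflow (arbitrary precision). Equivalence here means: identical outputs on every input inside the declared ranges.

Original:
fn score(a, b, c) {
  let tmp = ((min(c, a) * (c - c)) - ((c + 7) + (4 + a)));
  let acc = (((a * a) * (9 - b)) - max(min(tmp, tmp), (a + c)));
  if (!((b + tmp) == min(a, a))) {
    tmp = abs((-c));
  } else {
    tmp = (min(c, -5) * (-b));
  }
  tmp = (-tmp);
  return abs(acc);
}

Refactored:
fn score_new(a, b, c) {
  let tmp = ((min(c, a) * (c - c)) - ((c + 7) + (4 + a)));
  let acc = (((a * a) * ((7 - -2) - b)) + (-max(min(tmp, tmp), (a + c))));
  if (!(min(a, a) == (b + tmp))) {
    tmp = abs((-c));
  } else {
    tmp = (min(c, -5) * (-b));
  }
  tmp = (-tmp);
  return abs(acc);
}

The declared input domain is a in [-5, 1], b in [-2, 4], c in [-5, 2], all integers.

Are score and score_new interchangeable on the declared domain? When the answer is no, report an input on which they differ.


Changes here: arithmetic usage differs, and constant usage differs; the full 392-point sweep finds no disagreement.
verdict: equivalent


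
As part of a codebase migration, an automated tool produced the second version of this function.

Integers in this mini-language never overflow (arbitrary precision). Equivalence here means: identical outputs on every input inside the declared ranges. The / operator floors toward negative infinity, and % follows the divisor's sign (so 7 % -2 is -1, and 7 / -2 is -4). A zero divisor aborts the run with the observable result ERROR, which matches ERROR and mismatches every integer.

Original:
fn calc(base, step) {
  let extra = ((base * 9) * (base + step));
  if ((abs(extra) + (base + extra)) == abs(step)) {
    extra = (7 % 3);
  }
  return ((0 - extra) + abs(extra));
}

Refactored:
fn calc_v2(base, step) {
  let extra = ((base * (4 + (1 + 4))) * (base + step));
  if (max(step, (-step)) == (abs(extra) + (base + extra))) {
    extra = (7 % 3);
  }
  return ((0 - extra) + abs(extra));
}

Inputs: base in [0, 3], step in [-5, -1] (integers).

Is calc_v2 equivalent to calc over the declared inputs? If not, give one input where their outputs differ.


Equivalent — the differences include arithmetic usage differs; and min/max/abs usage differs; and constant usage differs, yet no declared input distinguishes the two.
Tracing base=1, step=-4: calc: extra := -27 | ((abs(extra) + (base + extra)) == abs(step)): false | result 54 | calc_v2: extra := -27 | (max(step, (-step)) == (abs(extra) + (base + extra))): false | result 54 — matching result 54.
An exhaustive pass over the 20 declared inputs shows identical outputs.
verdict: equivalent


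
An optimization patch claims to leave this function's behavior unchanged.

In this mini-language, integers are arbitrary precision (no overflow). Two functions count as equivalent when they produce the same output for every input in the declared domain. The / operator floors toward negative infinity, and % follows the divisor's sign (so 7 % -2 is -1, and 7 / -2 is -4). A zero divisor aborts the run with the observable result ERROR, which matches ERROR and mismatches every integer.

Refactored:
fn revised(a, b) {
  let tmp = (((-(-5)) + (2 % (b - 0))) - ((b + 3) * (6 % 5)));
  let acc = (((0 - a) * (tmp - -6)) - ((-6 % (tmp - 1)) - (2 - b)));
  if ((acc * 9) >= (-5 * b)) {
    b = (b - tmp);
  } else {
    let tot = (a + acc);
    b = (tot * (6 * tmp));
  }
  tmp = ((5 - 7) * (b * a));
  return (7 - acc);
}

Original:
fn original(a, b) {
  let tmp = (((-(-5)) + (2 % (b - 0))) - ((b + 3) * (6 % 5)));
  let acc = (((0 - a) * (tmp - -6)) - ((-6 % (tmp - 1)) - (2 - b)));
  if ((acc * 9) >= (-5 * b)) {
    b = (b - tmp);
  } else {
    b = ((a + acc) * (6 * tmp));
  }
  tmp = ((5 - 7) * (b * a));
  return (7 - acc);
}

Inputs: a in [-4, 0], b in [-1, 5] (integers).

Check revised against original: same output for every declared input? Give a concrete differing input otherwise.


Although statement counts differ; also local variable names differ, 35/35 inputs agree.
verdict: equivalent


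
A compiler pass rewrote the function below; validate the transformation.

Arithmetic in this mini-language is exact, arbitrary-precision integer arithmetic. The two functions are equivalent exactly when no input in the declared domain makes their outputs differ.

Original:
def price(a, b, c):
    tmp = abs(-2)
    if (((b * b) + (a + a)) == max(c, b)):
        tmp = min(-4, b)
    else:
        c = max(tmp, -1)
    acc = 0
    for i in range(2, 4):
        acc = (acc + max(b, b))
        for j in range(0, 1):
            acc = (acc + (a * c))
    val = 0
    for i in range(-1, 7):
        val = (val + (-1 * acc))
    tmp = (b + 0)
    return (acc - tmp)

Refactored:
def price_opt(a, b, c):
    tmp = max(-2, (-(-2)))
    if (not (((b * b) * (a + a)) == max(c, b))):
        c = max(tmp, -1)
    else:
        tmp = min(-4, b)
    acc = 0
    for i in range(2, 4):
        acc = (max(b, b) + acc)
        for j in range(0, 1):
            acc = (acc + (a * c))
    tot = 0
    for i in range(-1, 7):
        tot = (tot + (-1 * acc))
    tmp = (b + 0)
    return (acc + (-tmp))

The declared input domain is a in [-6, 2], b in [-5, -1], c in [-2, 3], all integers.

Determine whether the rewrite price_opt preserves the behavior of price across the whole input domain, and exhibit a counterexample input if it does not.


There is a counterexample at a=-5, b=-3, c=-1: 7 on one side, -23 on the other.
price: tmp becomes 2; next (((b * b) + (a + a)) == max(c, b)) evaluates to true; next tmp becomes -4; next acc becomes 0; next at i=2:; next acc becomes -3; next at j=0:; next acc becomes 2; next at i=3:; next acc becomes -1; next at j=0:; next acc becomes 4; next val becomes 0; next at i=-1:; next val becomes -4; next at i=0:; next val becomes -8; next at i=1:; next val becomes -12; next at i=2:; next val becomes -16; next at i=3:; next val becomes -20; next at i=4:; next val becomes -24; next at i=5:; next val becomes -28; next at i=6:; next val becomes -32; next tmp becomes -3; next final value 7
price_opt: tmp becomes 2; next (not (((b * b) * (a + a)) == max(c, b))) evaluates to true; next c becomes 2; next acc becomes 0; next at i=2:; next acc becomes -3; next at j=0:; next acc becomes -13; next at i=3:; next acc becomes -16; next at j=0:; next acc becomes -26; next tot becomes 0; next at i=-1:; next tot becomes 26; next at i=0:; next tot becomes 52; next at i=1:; next tot becomes 78; next at i=2:; next tot becomes 104; next at i=3:; next tot becomes 130; next at i=4:; next tot becomes 156; next at i=5:; next tot becomes 182; next at i=6:; next tot becomes 208; next tmp becomes -3; next final value -23
verdict: not equivalent; witness: a=-5, b=-3, c=-1


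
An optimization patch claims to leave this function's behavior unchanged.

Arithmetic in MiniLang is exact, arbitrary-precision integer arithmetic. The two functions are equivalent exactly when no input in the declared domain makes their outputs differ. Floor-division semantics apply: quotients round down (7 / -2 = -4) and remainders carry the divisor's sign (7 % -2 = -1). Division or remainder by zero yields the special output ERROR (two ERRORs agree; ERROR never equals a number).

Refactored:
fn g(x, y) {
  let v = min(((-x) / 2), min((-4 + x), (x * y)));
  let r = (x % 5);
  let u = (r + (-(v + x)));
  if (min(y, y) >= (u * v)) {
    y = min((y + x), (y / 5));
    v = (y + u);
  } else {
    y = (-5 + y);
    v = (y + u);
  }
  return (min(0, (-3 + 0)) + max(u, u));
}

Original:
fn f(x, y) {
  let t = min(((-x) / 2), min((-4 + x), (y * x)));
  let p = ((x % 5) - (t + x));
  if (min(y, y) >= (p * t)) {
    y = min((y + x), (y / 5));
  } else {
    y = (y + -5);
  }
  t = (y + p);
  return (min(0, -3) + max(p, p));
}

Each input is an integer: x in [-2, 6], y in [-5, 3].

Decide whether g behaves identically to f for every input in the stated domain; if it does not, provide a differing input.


The two versions differ — the changes include constant usage differs, statement counts differ, arithmetic usage differs, local variable names differ.
Tracing x=6, y=-3: f: t=-18, then p=13, then (min(y, y) >= (p * t)) is true, then y=-1, then t=12, then returns 10 | g: v=-18, then r=1, then u=13, then (min(y, y) >= (u * v)) is true, then y=-1, then v=12, then returns 10 — matching result 10.
Across all 81 domain points the two functions coincide.
verdict: equivalent


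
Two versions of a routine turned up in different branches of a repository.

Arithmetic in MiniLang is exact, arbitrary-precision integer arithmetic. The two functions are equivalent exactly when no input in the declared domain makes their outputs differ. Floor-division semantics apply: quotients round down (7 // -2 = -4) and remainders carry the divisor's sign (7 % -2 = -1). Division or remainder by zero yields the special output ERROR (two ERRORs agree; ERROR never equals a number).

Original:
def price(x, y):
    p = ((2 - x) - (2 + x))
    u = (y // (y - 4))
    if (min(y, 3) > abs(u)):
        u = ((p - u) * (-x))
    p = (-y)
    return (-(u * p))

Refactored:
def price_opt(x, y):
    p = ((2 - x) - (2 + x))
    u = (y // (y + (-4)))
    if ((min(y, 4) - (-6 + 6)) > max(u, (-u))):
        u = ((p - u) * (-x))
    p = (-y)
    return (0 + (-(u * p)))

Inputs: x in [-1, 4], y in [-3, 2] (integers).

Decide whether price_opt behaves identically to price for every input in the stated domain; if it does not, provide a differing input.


The one real change (`3` became `4`) has no effect anywhere in the declared ranges.
As a probe, take x=2, y=-1: price runs p := -4 | u := 0 | (min(y, 3) > abs(u)): false | p := 1 | result 0; price_opt runs p := -4 | u := 0 | ((min(y, 4) - (-6 + 6)) > max(u, (-u))): false | p := 1 | result 0; both end at 0.
Every one of the 36 inputs gives matching results.
verdict: equivalent


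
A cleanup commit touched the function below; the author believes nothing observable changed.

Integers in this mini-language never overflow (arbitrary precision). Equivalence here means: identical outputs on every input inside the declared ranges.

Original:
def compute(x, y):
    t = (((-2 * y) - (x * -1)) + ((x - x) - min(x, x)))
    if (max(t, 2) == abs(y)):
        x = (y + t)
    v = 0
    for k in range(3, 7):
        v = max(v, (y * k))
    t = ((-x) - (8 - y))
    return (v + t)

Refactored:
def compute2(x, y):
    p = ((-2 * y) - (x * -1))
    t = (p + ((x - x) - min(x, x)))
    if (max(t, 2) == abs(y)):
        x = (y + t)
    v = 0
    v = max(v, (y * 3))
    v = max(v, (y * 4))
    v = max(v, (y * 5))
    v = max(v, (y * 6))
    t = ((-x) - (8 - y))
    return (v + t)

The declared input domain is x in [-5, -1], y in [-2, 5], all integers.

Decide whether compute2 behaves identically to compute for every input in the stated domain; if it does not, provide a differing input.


The two are interchangeable: arithmetic usage differs; and statement counts differ; and min/max/abs usage differs; and loop structure differs; and local variable names differ; and constant usage differs, and every declared input agrees.
Tracing x=-4, y=4: compute: t=-8, then (max(t, 2) == abs(y)) is false, then v=0, then (k=3), then v=12, then (k=4), then v=16, then (k=5), then v=20, then (k=6), then v=24, then t=0, then returns 24 | compute2: p=-12, then t=-8, then (max(t, 2) == abs(y)) is false, then v=0, then v=12, then v=16, then v=20, then v=24, then t=0, then returns 24 — matching result 24.
Checked all 40 inputs in the declared domain: the outputs agree on every one.
verdict: equivalent


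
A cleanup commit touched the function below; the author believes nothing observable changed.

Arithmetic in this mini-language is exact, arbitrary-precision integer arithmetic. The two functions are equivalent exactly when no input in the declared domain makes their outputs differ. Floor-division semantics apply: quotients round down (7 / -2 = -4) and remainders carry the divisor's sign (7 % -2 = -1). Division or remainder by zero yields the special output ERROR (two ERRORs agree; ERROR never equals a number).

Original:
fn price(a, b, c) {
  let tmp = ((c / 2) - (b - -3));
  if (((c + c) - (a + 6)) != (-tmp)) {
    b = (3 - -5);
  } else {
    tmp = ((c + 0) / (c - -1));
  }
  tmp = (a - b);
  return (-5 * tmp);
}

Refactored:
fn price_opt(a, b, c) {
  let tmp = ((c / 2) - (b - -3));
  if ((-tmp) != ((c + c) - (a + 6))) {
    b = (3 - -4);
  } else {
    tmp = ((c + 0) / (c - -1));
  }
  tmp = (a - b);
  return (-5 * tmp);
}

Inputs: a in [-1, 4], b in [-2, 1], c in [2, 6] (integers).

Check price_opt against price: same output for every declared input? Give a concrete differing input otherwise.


Not equivalent: a=-1, b=-2, c=2 separates them (45 vs 40).
price: tmp becomes 0; next (((c + c) - (a + 6)) != (-tmp)) evaluates to true; next b becomes 8; next tmp becomes -9; next final value 45
price_opt: tmp becomes 0; next ((-tmp) != ((c + c) - (a + 6))) evaluates to true; next b becomes 7; next tmp becomes -8; next final value 40
verdict: not equivalent; witness: a=-1, b=-2, c=2


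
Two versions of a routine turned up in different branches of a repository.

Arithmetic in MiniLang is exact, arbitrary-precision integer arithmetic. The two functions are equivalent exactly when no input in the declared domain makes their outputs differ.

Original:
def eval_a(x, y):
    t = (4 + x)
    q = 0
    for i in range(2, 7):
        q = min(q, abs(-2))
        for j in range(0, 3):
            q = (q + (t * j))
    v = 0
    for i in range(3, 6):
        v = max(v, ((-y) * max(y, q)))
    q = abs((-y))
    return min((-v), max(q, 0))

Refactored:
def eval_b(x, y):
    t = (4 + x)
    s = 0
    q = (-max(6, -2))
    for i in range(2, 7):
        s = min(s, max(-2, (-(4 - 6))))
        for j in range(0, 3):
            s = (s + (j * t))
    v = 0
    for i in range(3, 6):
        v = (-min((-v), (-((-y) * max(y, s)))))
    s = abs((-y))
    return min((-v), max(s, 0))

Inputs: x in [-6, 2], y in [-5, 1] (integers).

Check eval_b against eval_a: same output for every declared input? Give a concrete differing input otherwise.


Differences: statement counts differ; constant usage differs; arithmetic usage differs; local variable names differ; min/max/abs usage differs — yet all 63 inputs agree.
verdict: equivalent


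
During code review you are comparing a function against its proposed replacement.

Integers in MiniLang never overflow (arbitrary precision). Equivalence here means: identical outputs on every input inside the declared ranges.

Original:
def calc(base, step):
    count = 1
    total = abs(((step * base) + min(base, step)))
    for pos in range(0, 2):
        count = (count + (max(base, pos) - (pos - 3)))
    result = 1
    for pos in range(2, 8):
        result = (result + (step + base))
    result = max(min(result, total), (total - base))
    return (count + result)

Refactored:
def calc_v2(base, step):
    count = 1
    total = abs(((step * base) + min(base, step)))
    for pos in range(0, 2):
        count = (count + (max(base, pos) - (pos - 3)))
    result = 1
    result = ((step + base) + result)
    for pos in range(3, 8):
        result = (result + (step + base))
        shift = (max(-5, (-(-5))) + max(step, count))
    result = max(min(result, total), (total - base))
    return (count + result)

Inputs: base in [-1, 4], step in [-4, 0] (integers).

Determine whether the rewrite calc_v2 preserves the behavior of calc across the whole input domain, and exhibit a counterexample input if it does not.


Equivalent — the differences include local variable names differ, plus loop structure differs, plus arithmetic usage differs, plus statement counts differ, plus constant usage differs, plus min/max/abs usage differs, yet no declared input distinguishes the two.
Tracing base=0, step=0: calc: count := 1 | total := 0 | iter pos=0: | count := 4 | iter pos=1: | count := 7 | result := 1 | iter pos=2: | result := 1 | iter pos=3: | result := 1 | iter pos=4: | result := 1 | iter pos=5: | result := 1 | iter pos=6: | result := 1 | iter pos=7: | result := 1 | result := 0 | result 7 | calc_v2: count := 1 | total := 0 | iter pos=0: | count := 4 | iter pos=1: | count := 7 | result := 1 | result := 1 | iter pos=3: | result := 1 | shift := 12 | iter pos=4: | result := 1 | shift := 12 | iter pos=5: | result := 1 | shift := 12 | iter pos=6: | result := 1 | shift := 12 | iter pos=7: | result := 1 | shift := 12 | result := 0 | result 7 — matching result 7.
Across all 30 domain points the two functions coincide.
verdict: equivalent


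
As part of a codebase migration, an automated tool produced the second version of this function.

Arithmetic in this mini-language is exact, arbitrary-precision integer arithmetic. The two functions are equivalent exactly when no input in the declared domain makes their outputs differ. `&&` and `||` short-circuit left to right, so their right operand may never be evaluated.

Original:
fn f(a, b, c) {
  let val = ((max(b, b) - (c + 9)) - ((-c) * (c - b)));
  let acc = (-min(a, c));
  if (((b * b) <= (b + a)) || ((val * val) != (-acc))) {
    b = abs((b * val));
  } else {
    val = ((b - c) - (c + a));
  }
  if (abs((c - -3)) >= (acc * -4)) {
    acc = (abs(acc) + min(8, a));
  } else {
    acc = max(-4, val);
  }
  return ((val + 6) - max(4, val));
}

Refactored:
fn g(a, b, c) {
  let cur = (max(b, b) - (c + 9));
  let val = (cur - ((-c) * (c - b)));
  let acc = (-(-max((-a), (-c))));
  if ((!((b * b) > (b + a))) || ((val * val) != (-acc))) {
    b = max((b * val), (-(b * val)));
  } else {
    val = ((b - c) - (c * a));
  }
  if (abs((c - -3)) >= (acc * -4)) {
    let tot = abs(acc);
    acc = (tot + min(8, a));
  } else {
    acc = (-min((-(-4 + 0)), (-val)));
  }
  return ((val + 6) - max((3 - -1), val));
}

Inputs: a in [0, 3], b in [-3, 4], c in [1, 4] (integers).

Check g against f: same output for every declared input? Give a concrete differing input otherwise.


Try a=1, b=-2, c=3.
f: val becomes 1; next acc becomes -1; next (((b * b) <= (b + a)) || ((val * val) != (-acc))) evaluates to false; next val becomes -9; next (abs((c - -3)) >= (acc * -4)) evaluates to true; next acc becomes 2; next final value -7
g: cur becomes -14; next val becomes 1; next acc becomes -1; next ((!((b * b) > (b + a))) || ((val * val) != (-acc))) evaluates to false; next val becomes -8; next (abs((c - -3)) >= (acc * -4)) evaluates to true; next tot becomes 1; next acc becomes 2; next final value -6
-7 vs -6 — the two versions disagree here.
verdict: not equivalent; witness: a=1, b=-2, c=3


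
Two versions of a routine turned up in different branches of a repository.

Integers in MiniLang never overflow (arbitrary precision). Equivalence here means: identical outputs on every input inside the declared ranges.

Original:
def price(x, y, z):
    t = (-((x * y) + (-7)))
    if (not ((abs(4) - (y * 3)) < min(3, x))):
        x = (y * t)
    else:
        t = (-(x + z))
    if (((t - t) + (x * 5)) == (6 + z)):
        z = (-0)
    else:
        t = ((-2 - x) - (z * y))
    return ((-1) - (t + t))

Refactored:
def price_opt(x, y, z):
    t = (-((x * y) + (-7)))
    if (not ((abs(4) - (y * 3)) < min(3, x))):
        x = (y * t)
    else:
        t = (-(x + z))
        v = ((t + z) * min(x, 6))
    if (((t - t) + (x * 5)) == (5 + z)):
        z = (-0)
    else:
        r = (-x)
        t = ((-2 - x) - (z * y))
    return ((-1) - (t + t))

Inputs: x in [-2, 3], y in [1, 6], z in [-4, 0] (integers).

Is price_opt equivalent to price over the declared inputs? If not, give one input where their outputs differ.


Evaluate both at x=1, y=2, z=-1.
price: t=5, then (not ((abs(4) - (y * 3)) < min(3, x))) is false, then t=0, then (((t - t) + (x * 5)) == (6 + z)) is true, then z=0, then returns -1
price_opt: t=5, then (not ((abs(4) - (y * 3)) < min(3, x))) is false, then t=0, then v=-1, then (((t - t) + (x * 5)) == (5 + z)) is false, then r=-1, then t=-1, then returns 1
-1 vs 1 — the two versions disagree here.
verdict: not equivalent; witness: x=1, y=2, z=-1


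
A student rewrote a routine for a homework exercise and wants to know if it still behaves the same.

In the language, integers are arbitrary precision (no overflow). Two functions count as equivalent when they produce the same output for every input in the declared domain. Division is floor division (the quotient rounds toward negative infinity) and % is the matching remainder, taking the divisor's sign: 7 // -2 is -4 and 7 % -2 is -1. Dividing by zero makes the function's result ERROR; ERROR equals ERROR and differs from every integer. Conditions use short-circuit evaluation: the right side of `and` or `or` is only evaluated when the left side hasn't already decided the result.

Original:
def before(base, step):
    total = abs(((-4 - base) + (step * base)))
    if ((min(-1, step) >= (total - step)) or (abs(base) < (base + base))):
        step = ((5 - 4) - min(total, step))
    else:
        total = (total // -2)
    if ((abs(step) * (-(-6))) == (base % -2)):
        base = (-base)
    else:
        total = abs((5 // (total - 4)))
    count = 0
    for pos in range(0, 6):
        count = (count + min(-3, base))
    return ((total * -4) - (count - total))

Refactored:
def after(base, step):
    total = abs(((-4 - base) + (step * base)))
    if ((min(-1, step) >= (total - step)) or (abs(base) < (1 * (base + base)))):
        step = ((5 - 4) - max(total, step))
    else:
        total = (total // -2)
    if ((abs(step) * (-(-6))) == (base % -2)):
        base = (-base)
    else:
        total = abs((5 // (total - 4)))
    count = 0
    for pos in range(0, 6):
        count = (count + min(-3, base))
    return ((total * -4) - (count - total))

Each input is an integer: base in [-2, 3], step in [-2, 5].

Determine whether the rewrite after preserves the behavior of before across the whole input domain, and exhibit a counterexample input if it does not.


base=2, step=1 yields 6 from before but ERROR from after.
verdict: not equivalent; witness: base=2, step=1


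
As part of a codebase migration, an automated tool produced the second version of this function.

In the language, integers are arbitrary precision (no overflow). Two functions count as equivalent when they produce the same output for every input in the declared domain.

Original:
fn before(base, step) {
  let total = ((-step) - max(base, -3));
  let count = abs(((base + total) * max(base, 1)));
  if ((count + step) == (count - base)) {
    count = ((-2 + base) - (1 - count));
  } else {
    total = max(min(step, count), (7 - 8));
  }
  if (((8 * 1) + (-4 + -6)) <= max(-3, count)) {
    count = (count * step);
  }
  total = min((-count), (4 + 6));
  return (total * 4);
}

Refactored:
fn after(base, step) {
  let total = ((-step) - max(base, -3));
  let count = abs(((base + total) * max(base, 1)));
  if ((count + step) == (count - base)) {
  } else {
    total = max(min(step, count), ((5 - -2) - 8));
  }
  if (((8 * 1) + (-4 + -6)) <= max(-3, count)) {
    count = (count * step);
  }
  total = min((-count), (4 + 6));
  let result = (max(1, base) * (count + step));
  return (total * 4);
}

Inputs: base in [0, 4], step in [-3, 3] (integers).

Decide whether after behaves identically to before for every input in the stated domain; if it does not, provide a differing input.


On input base=0, step=0, before returns 12 while after returns 0.
verdict: not equivalent; witness: base=0, step=0


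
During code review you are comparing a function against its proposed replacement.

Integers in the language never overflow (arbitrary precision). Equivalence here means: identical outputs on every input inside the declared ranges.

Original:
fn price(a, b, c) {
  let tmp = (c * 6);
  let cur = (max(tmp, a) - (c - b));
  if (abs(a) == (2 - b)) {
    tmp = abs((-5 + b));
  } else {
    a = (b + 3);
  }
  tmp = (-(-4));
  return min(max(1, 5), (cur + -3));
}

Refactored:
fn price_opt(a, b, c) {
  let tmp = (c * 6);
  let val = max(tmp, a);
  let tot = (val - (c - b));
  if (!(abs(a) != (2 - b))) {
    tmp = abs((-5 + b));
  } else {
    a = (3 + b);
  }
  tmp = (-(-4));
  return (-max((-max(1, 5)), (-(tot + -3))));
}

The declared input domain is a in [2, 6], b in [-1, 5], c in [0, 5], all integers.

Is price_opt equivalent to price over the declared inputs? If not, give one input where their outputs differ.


Side by side, the visible changes include: boolean connective usage differs; also statement counts differ; also comparison usage differs; also min/max/abs usage differs; also local variable names differ.
Tracing a=2, b=2, c=2: price: tmp becomes 12; next cur becomes 12; next (abs(a) == (2 - b)) evaluates to false; next a becomes 5; next tmp becomes 4; next final value 5 | price_opt: tmp becomes 12; next val becomes 12; next tot becomes 12; next (!(abs(a) != (2 - b))) evaluates to false; next a becomes 5; next tmp becomes 4; next final value 5 — matching result 5.
Checked all 210 inputs in the declared domain: the outputs agree on every one.
verdict: equivalent


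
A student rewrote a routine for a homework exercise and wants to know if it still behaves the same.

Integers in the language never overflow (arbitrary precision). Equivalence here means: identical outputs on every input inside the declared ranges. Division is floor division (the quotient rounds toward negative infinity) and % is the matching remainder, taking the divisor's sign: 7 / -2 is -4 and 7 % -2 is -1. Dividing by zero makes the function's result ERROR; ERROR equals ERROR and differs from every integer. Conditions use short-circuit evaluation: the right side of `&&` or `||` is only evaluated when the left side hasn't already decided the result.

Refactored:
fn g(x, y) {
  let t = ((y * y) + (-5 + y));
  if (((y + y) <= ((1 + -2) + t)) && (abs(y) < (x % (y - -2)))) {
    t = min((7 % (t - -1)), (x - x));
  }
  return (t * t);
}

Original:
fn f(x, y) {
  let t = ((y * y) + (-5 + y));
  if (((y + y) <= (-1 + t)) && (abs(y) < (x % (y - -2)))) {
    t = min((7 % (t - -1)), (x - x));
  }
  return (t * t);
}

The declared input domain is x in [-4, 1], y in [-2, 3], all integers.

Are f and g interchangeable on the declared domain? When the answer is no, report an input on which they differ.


Although constant usage differs; and arithmetic usage differs, 36/36 inputs agree.
verdict: equivalent
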